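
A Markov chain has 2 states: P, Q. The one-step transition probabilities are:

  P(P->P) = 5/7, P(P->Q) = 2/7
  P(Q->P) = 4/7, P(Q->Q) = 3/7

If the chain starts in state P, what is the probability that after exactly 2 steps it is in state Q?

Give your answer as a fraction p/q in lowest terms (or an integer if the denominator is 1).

Answer: 16/49

Derivation:
Computing P^2 by repeated multiplication:
P^1 =
  P: [5/7, 2/7]
  Q: [4/7, 3/7]
P^2 =
  P: [33/49, 16/49]
  Q: [32/49, 17/49]

(P^2)[P -> Q] = 16/49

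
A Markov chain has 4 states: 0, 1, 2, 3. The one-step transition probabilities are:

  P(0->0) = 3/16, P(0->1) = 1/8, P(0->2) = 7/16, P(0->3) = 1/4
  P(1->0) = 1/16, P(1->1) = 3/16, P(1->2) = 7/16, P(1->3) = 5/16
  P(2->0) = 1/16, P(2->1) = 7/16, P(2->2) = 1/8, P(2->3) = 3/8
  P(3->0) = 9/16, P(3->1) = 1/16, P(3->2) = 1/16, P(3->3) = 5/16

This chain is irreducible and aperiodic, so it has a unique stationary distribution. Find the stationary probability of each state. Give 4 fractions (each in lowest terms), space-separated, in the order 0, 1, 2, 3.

The stationary distribution satisfies pi = pi * P, i.e.:
  pi_0 = 3/16*pi_0 + 1/16*pi_1 + 1/16*pi_2 + 9/16*pi_3
  pi_1 = 1/8*pi_0 + 3/16*pi_1 + 7/16*pi_2 + 1/16*pi_3
  pi_2 = 7/16*pi_0 + 7/16*pi_1 + 1/8*pi_2 + 1/16*pi_3
  pi_3 = 1/4*pi_0 + 5/16*pi_1 + 3/8*pi_2 + 5/16*pi_3
with normalization: pi_0 + pi_1 + pi_2 + pi_3 = 1.

Using the first 3 balance equations plus normalization, the linear system A*pi = b is:
  [-13/16, 1/16, 1/16, 9/16] . pi = 0
  [1/8, -13/16, 7/16, 1/16] . pi = 0
  [7/16, 7/16, -7/8, 1/16] . pi = 0
  [1, 1, 1, 1] . pi = 1

Solving yields:
  pi_0 = 619/2478
  pi_1 = 961/4956
  pi_2 = 605/2478
  pi_3 = 221/708

Verification (pi * P):
  619/2478*3/16 + 961/4956*1/16 + 605/2478*1/16 + 221/708*9/16 = 619/2478 = pi_0  (ok)
  619/2478*1/8 + 961/4956*3/16 + 605/2478*7/16 + 221/708*1/16 = 961/4956 = pi_1  (ok)
  619/2478*7/16 + 961/4956*7/16 + 605/2478*1/8 + 221/708*1/16 = 605/2478 = pi_2  (ok)
  619/2478*1/4 + 961/4956*5/16 + 605/2478*3/8 + 221/708*5/16 = 221/708 = pi_3  (ok)

Answer: 619/2478 961/4956 605/2478 221/708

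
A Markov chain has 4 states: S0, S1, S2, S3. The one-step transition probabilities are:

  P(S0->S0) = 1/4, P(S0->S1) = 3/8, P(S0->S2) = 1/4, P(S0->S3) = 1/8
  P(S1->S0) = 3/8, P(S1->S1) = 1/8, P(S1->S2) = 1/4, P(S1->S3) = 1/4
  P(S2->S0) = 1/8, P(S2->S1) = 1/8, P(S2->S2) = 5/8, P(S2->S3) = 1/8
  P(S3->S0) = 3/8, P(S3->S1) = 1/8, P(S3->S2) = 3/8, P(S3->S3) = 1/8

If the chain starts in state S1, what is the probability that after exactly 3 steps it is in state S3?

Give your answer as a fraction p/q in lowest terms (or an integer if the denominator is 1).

Computing P^3 by repeated multiplication:
P^1 =
  S0: [1/4, 3/8, 1/4, 1/8]
  S1: [3/8, 1/8, 1/4, 1/4]
  S2: [1/8, 1/8, 5/8, 1/8]
  S3: [3/8, 1/8, 3/8, 1/8]
P^2 =
  S0: [9/32, 3/16, 23/64, 11/64]
  S1: [17/64, 7/32, 3/8, 9/64]
  S2: [13/64, 5/32, 1/2, 9/64]
  S3: [15/64, 7/32, 13/32, 9/64]
P^3 =
  S0: [1/4, 25/128, 13/32, 19/128]
  S1: [127/512, 49/256, 209/512, 39/256]
  S2: [115/512, 45/256, 233/512, 37/256]
  S3: [125/512, 47/256, 215/512, 39/256]

(P^3)[S1 -> S3] = 39/256

Answer: 39/256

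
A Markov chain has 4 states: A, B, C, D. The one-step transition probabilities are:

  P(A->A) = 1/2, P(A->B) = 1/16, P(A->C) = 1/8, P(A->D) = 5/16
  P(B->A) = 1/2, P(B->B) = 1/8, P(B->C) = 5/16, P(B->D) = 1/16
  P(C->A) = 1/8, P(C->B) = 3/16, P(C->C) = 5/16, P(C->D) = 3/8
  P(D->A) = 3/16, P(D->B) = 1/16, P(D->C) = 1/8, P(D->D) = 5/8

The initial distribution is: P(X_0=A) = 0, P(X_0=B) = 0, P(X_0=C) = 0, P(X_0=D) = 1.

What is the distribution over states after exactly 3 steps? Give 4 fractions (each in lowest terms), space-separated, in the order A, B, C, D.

Answer: 581/2048 359/4096 349/2048 1877/4096

Derivation:
Propagating the distribution step by step (d_{t+1} = d_t * P):
d_0 = (A=0, B=0, C=0, D=1)
  d_1[A] = 0*1/2 + 0*1/2 + 0*1/8 + 1*3/16 = 3/16
  d_1[B] = 0*1/16 + 0*1/8 + 0*3/16 + 1*1/16 = 1/16
  d_1[C] = 0*1/8 + 0*5/16 + 0*5/16 + 1*1/8 = 1/8
  d_1[D] = 0*5/16 + 0*1/16 + 0*3/8 + 1*5/8 = 5/8
d_1 = (A=3/16, B=1/16, C=1/8, D=5/8)
  d_2[A] = 3/16*1/2 + 1/16*1/2 + 1/8*1/8 + 5/8*3/16 = 33/128
  d_2[B] = 3/16*1/16 + 1/16*1/8 + 1/8*3/16 + 5/8*1/16 = 21/256
  d_2[C] = 3/16*1/8 + 1/16*5/16 + 1/8*5/16 + 5/8*1/8 = 41/256
  d_2[D] = 3/16*5/16 + 1/16*1/16 + 1/8*3/8 + 5/8*5/8 = 1/2
d_2 = (A=33/128, B=21/256, C=41/256, D=1/2)
  d_3[A] = 33/128*1/2 + 21/256*1/2 + 41/256*1/8 + 1/2*3/16 = 581/2048
  d_3[B] = 33/128*1/16 + 21/256*1/8 + 41/256*3/16 + 1/2*1/16 = 359/4096
  d_3[C] = 33/128*1/8 + 21/256*5/16 + 41/256*5/16 + 1/2*1/8 = 349/2048
  d_3[D] = 33/128*5/16 + 21/256*1/16 + 41/256*3/8 + 1/2*5/8 = 1877/4096
d_3 = (A=581/2048, B=359/4096, C=349/2048, D=1877/4096)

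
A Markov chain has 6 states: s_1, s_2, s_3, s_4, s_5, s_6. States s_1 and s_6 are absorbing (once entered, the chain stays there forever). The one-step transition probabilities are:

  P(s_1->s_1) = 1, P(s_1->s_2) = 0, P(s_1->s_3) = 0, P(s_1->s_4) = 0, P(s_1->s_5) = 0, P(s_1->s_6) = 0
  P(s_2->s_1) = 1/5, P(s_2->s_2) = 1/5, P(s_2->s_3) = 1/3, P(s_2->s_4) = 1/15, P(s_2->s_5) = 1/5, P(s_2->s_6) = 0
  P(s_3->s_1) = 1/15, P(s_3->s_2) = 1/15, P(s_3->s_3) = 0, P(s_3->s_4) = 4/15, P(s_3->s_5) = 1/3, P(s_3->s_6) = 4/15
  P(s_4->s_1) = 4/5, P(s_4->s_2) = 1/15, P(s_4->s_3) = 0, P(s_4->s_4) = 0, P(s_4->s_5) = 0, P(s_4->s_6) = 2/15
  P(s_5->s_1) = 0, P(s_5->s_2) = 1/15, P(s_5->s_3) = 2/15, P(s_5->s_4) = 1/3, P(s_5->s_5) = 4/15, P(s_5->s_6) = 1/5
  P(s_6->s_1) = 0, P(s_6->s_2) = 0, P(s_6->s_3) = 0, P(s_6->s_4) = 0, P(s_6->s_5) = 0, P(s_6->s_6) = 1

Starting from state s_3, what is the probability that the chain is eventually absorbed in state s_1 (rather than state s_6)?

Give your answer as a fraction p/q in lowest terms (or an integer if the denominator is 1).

Let a_i = P(absorbed in s_1 | start in state i).
Boundary conditions: a_s_1 = 1, a_s_6 = 0.
For each transient state i, a_i = sum_j P(i->j) * a_j:
  a_s_2 = 1/5*a_s_1 + 1/5*a_s_2 + 1/3*a_s_3 + 1/15*a_s_4 + 1/5*a_s_5 + 0*a_s_6
  a_s_3 = 1/15*a_s_1 + 1/15*a_s_2 + 0*a_s_3 + 4/15*a_s_4 + 1/3*a_s_5 + 4/15*a_s_6
  a_s_4 = 4/5*a_s_1 + 1/15*a_s_2 + 0*a_s_3 + 0*a_s_4 + 0*a_s_5 + 2/15*a_s_6
  a_s_5 = 0*a_s_1 + 1/15*a_s_2 + 2/15*a_s_3 + 1/3*a_s_4 + 4/15*a_s_5 + 1/5*a_s_6

Substituting a_s_1 = 1 and a_s_6 = 0, rearrange to (I - Q) a = r where r[i] = P(i -> s_1):
  [4/5, -1/3, -1/15, -1/5] . (a_s_2, a_s_3, a_s_4, a_s_5) = 1/5
  [-1/15, 1, -4/15, -1/3] . (a_s_2, a_s_3, a_s_4, a_s_5) = 1/15
  [-1/15, 0, 1, 0] . (a_s_2, a_s_3, a_s_4, a_s_5) = 4/5
  [-1/15, -2/15, -1/3, 11/15] . (a_s_2, a_s_3, a_s_4, a_s_5) = 0

Solving yields:
  a_s_2 = 8439/12593
  a_s_3 = 6500/12593
  a_s_4 = 10637/12593
  a_s_5 = 6784/12593

Starting state is s_3, so the absorption probability is a_s_3 = 6500/12593.

Answer: 6500/12593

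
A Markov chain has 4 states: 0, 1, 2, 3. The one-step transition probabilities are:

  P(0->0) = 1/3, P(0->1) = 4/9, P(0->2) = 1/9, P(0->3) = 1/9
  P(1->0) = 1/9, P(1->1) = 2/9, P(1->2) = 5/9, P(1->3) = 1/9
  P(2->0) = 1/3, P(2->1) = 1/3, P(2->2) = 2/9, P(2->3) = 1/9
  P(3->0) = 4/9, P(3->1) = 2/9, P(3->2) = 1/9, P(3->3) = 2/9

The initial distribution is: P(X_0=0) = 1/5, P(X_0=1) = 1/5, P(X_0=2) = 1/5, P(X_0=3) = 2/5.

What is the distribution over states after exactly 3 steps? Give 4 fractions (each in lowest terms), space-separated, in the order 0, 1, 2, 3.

Propagating the distribution step by step (d_{t+1} = d_t * P):
d_0 = (0=1/5, 1=1/5, 2=1/5, 3=2/5)
  d_1[0] = 1/5*1/3 + 1/5*1/9 + 1/5*1/3 + 2/5*4/9 = 1/3
  d_1[1] = 1/5*4/9 + 1/5*2/9 + 1/5*1/3 + 2/5*2/9 = 13/45
  d_1[2] = 1/5*1/9 + 1/5*5/9 + 1/5*2/9 + 2/5*1/9 = 2/9
  d_1[3] = 1/5*1/9 + 1/5*1/9 + 1/5*1/9 + 2/5*2/9 = 7/45
d_1 = (0=1/3, 1=13/45, 2=2/9, 3=7/45)
  d_2[0] = 1/3*1/3 + 13/45*1/9 + 2/9*1/3 + 7/45*4/9 = 116/405
  d_2[1] = 1/3*4/9 + 13/45*2/9 + 2/9*1/3 + 7/45*2/9 = 26/81
  d_2[2] = 1/3*1/9 + 13/45*5/9 + 2/9*2/9 + 7/45*1/9 = 107/405
  d_2[3] = 1/3*1/9 + 13/45*1/9 + 2/9*1/9 + 7/45*2/9 = 52/405
d_2 = (0=116/405, 1=26/81, 2=107/405, 3=52/405)
  d_3[0] = 116/405*1/3 + 26/81*1/9 + 107/405*1/3 + 52/405*4/9 = 1007/3645
  d_3[1] = 116/405*4/9 + 26/81*2/9 + 107/405*1/3 + 52/405*2/9 = 383/1215
  d_3[2] = 116/405*1/9 + 26/81*5/9 + 107/405*2/9 + 52/405*1/9 = 344/1215
  d_3[3] = 116/405*1/9 + 26/81*1/9 + 107/405*1/9 + 52/405*2/9 = 457/3645
d_3 = (0=1007/3645, 1=383/1215, 2=344/1215, 3=457/3645)

Answer: 1007/3645 383/1215 344/1215 457/3645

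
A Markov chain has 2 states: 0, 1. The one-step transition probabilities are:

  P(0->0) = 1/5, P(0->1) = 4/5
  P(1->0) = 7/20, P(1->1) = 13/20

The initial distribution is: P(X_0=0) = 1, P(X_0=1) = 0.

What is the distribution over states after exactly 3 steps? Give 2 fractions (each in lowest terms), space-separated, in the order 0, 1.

Propagating the distribution step by step (d_{t+1} = d_t * P):
d_0 = (0=1, 1=0)
  d_1[0] = 1*1/5 + 0*7/20 = 1/5
  d_1[1] = 1*4/5 + 0*13/20 = 4/5
d_1 = (0=1/5, 1=4/5)
  d_2[0] = 1/5*1/5 + 4/5*7/20 = 8/25
  d_2[1] = 1/5*4/5 + 4/5*13/20 = 17/25
d_2 = (0=8/25, 1=17/25)
  d_3[0] = 8/25*1/5 + 17/25*7/20 = 151/500
  d_3[1] = 8/25*4/5 + 17/25*13/20 = 349/500
d_3 = (0=151/500, 1=349/500)

Answer: 151/500 349/500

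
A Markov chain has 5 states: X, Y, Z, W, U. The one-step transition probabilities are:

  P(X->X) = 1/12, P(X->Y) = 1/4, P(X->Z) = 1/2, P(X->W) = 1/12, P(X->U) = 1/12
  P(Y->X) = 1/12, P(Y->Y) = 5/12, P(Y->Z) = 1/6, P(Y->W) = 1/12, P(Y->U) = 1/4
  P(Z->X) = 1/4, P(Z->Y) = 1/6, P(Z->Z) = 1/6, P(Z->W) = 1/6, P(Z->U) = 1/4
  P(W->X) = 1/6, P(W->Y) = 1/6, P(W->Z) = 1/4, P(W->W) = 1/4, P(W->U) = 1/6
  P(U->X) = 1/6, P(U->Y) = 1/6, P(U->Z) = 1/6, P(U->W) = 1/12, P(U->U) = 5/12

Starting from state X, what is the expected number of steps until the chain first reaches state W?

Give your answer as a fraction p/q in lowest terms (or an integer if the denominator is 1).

Answer: 48/5

Derivation:
Let h_i = expected steps to first reach W from state i.
Boundary: h_W = 0.
First-step equations for the other states:
  h_X = 1 + 1/12*h_X + 1/4*h_Y + 1/2*h_Z + 1/12*h_W + 1/12*h_U
  h_Y = 1 + 1/12*h_X + 5/12*h_Y + 1/6*h_Z + 1/12*h_W + 1/4*h_U
  h_Z = 1 + 1/4*h_X + 1/6*h_Y + 1/6*h_Z + 1/6*h_W + 1/4*h_U
  h_U = 1 + 1/6*h_X + 1/6*h_Y + 1/6*h_Z + 1/12*h_W + 5/12*h_U

Substituting h_W = 0 and rearranging gives the linear system (I - Q) h = 1:
  [11/12, -1/4, -1/2, -1/12] . (h_X, h_Y, h_Z, h_U) = 1
  [-1/12, 7/12, -1/6, -1/4] . (h_X, h_Y, h_Z, h_U) = 1
  [-1/4, -1/6, 5/6, -1/4] . (h_X, h_Y, h_Z, h_U) = 1
  [-1/6, -1/6, -1/6, 7/12] . (h_X, h_Y, h_Z, h_U) = 1

Solving yields:
  h_X = 48/5
  h_Y = 346/35
  h_Z = 631/70
  h_U = 69/7

Starting state is X, so the expected hitting time is h_X = 48/5.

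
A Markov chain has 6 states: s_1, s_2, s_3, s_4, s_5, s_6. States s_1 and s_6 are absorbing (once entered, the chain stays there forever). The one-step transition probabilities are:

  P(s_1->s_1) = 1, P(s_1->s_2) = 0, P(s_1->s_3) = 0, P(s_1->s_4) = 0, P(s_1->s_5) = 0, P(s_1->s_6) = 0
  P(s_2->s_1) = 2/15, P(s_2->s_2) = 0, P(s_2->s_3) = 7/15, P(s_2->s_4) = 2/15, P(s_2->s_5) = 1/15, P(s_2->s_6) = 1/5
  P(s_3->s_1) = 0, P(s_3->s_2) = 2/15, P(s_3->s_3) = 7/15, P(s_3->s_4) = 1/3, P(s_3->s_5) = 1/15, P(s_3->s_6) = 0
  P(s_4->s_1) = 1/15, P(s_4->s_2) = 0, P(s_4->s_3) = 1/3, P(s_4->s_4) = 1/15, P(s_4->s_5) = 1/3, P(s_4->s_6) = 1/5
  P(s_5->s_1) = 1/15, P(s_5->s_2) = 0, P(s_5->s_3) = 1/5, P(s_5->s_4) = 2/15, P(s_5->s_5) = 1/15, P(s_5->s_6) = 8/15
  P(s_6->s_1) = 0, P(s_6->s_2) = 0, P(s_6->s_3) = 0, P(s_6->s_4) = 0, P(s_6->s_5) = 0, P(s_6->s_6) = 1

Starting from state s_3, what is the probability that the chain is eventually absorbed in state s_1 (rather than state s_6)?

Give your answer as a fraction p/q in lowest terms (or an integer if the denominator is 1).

Let a_i = P(absorbed in s_1 | start in state i).
Boundary conditions: a_s_1 = 1, a_s_6 = 0.
For each transient state i, a_i = sum_j P(i->j) * a_j:
  a_s_2 = 2/15*a_s_1 + 0*a_s_2 + 7/15*a_s_3 + 2/15*a_s_4 + 1/15*a_s_5 + 1/5*a_s_6
  a_s_3 = 0*a_s_1 + 2/15*a_s_2 + 7/15*a_s_3 + 1/3*a_s_4 + 1/15*a_s_5 + 0*a_s_6
  a_s_4 = 1/15*a_s_1 + 0*a_s_2 + 1/3*a_s_3 + 1/15*a_s_4 + 1/3*a_s_5 + 1/5*a_s_6
  a_s_5 = 1/15*a_s_1 + 0*a_s_2 + 1/5*a_s_3 + 2/15*a_s_4 + 1/15*a_s_5 + 8/15*a_s_6

Substituting a_s_1 = 1 and a_s_6 = 0, rearrange to (I - Q) a = r where r[i] = P(i -> s_1):
  [1, -7/15, -2/15, -1/15] . (a_s_2, a_s_3, a_s_4, a_s_5) = 2/15
  [-2/15, 8/15, -1/3, -1/15] . (a_s_2, a_s_3, a_s_4, a_s_5) = 0
  [0, -1/3, 14/15, -1/3] . (a_s_2, a_s_3, a_s_4, a_s_5) = 1/15
  [0, -1/5, -2/15, 14/15] . (a_s_2, a_s_3, a_s_4, a_s_5) = 1/15

Solving yields:
  a_s_2 = 1075/4039
  a_s_3 = 839/4039
  a_s_4 = 796/4039
  a_s_5 = 582/4039

Starting state is s_3, so the absorption probability is a_s_3 = 839/4039.

Answer: 839/4039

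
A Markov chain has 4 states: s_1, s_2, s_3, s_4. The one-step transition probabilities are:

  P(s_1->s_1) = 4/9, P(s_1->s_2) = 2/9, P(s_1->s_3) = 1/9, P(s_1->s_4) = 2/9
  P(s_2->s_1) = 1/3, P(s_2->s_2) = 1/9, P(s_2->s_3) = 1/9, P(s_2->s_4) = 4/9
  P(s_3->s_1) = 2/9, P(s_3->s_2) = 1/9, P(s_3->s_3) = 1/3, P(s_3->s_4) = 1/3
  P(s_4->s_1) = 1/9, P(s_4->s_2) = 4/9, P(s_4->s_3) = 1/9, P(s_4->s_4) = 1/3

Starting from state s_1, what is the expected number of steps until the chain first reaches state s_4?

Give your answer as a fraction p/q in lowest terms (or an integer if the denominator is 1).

Answer: 315/88

Derivation:
Let h_i = expected steps to first reach s_4 from state i.
Boundary: h_s_4 = 0.
First-step equations for the other states:
  h_s_1 = 1 + 4/9*h_s_1 + 2/9*h_s_2 + 1/9*h_s_3 + 2/9*h_s_4
  h_s_2 = 1 + 1/3*h_s_1 + 1/9*h_s_2 + 1/9*h_s_3 + 4/9*h_s_4
  h_s_3 = 1 + 2/9*h_s_1 + 1/9*h_s_2 + 1/3*h_s_3 + 1/3*h_s_4

Substituting h_s_4 = 0 and rearranging gives the linear system (I - Q) h = 1:
  [5/9, -2/9, -1/9] . (h_s_1, h_s_2, h_s_3) = 1
  [-1/3, 8/9, -1/9] . (h_s_1, h_s_2, h_s_3) = 1
  [-2/9, -1/9, 2/3] . (h_s_1, h_s_2, h_s_3) = 1

Solving yields:
  h_s_1 = 315/88
  h_s_2 = 63/22
  h_s_3 = 279/88

Starting state is s_1, so the expected hitting time is h_s_1 = 315/88.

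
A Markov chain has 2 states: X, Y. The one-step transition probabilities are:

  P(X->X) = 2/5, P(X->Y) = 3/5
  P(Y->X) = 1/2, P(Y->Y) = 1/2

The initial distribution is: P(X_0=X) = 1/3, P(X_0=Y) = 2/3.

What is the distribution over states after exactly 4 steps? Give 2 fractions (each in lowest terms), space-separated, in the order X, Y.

Propagating the distribution step by step (d_{t+1} = d_t * P):
d_0 = (X=1/3, Y=2/3)
  d_1[X] = 1/3*2/5 + 2/3*1/2 = 7/15
  d_1[Y] = 1/3*3/5 + 2/3*1/2 = 8/15
d_1 = (X=7/15, Y=8/15)
  d_2[X] = 7/15*2/5 + 8/15*1/2 = 34/75
  d_2[Y] = 7/15*3/5 + 8/15*1/2 = 41/75
d_2 = (X=34/75, Y=41/75)
  d_3[X] = 34/75*2/5 + 41/75*1/2 = 341/750
  d_3[Y] = 34/75*3/5 + 41/75*1/2 = 409/750
d_3 = (X=341/750, Y=409/750)
  d_4[X] = 341/750*2/5 + 409/750*1/2 = 3409/7500
  d_4[Y] = 341/750*3/5 + 409/750*1/2 = 4091/7500
d_4 = (X=3409/7500, Y=4091/7500)

Answer: 3409/7500 4091/7500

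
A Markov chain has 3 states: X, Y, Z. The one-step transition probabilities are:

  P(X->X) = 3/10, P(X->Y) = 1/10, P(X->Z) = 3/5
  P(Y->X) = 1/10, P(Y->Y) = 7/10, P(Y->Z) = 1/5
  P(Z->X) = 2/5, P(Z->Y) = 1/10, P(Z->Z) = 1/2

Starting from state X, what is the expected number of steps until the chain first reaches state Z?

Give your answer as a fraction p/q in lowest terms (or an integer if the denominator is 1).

Let h_i = expected steps to first reach Z from state i.
Boundary: h_Z = 0.
First-step equations for the other states:
  h_X = 1 + 3/10*h_X + 1/10*h_Y + 3/5*h_Z
  h_Y = 1 + 1/10*h_X + 7/10*h_Y + 1/5*h_Z

Substituting h_Z = 0 and rearranging gives the linear system (I - Q) h = 1:
  [7/10, -1/10] . (h_X, h_Y) = 1
  [-1/10, 3/10] . (h_X, h_Y) = 1

Solving yields:
  h_X = 2
  h_Y = 4

Starting state is X, so the expected hitting time is h_X = 2.

Answer: 2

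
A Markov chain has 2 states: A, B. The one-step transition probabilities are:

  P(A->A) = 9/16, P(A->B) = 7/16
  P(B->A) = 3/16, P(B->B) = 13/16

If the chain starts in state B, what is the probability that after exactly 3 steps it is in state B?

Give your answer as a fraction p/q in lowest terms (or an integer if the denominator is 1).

Computing P^3 by repeated multiplication:
P^1 =
  A: [9/16, 7/16]
  B: [3/16, 13/16]
P^2 =
  A: [51/128, 77/128]
  B: [33/128, 95/128]
P^3 =
  A: [345/1024, 679/1024]
  B: [291/1024, 733/1024]

(P^3)[B -> B] = 733/1024

Answer: 733/1024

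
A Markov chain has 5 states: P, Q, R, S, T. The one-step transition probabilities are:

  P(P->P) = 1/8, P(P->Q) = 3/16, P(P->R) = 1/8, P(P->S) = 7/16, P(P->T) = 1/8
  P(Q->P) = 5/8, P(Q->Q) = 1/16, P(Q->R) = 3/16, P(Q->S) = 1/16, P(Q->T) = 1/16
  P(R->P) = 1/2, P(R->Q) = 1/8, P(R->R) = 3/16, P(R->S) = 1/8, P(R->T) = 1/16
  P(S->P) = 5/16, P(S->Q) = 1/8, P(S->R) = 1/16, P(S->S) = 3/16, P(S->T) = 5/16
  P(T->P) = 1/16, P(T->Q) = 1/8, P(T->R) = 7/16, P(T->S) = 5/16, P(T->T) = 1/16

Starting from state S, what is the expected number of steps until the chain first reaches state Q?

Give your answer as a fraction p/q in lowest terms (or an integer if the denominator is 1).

Let h_i = expected steps to first reach Q from state i.
Boundary: h_Q = 0.
First-step equations for the other states:
  h_P = 1 + 1/8*h_P + 3/16*h_Q + 1/8*h_R + 7/16*h_S + 1/8*h_T
  h_R = 1 + 1/2*h_P + 1/8*h_Q + 3/16*h_R + 1/8*h_S + 1/16*h_T
  h_S = 1 + 5/16*h_P + 1/8*h_Q + 1/16*h_R + 3/16*h_S + 5/16*h_T
  h_T = 1 + 1/16*h_P + 1/8*h_Q + 7/16*h_R + 5/16*h_S + 1/16*h_T

Substituting h_Q = 0 and rearranging gives the linear system (I - Q) h = 1:
  [7/8, -1/8, -7/16, -1/8] . (h_P, h_R, h_S, h_T) = 1
  [-1/2, 13/16, -1/8, -1/16] . (h_P, h_R, h_S, h_T) = 1
  [-5/16, -1/16, 13/16, -5/16] . (h_P, h_R, h_S, h_T) = 1
  [-1/16, -7/16, -5/16, 15/16] . (h_P, h_R, h_S, h_T) = 1

Solving yields:
  h_P = 2224/331
  h_R = 2320/331
  h_S = 2352/331
  h_T = 2368/331

Starting state is S, so the expected hitting time is h_S = 2352/331.

Answer: 2352/331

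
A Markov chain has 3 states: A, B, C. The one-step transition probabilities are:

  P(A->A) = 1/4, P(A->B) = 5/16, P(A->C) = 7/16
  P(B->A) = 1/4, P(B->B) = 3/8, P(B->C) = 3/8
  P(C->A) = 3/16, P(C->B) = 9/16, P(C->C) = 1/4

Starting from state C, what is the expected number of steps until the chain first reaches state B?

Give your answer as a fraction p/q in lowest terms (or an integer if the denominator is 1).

Let h_i = expected steps to first reach B from state i.
Boundary: h_B = 0.
First-step equations for the other states:
  h_A = 1 + 1/4*h_A + 5/16*h_B + 7/16*h_C
  h_C = 1 + 3/16*h_A + 9/16*h_B + 1/4*h_C

Substituting h_B = 0 and rearranging gives the linear system (I - Q) h = 1:
  [3/4, -7/16] . (h_A, h_C) = 1
  [-3/16, 3/4] . (h_A, h_C) = 1

Solving yields:
  h_A = 304/123
  h_C = 80/41

Starting state is C, so the expected hitting time is h_C = 80/41.

Answer: 80/41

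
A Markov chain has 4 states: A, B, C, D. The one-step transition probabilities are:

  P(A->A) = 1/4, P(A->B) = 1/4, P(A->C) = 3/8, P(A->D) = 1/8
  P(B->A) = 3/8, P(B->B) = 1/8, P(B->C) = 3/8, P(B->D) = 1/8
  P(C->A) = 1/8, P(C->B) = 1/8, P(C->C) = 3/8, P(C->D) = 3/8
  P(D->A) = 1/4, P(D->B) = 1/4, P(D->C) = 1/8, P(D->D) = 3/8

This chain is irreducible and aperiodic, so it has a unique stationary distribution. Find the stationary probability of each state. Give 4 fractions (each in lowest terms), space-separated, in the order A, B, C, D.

The stationary distribution satisfies pi = pi * P, i.e.:
  pi_A = 1/4*pi_A + 3/8*pi_B + 1/8*pi_C + 1/4*pi_D
  pi_B = 1/4*pi_A + 1/8*pi_B + 1/8*pi_C + 1/4*pi_D
  pi_C = 3/8*pi_A + 3/8*pi_B + 3/8*pi_C + 1/8*pi_D
  pi_D = 1/8*pi_A + 1/8*pi_B + 3/8*pi_C + 3/8*pi_D
with normalization: pi_A + pi_B + pi_C + pi_D = 1.

Using the first 3 balance equations plus normalization, the linear system A*pi = b is:
  [-3/4, 3/8, 1/8, 1/4] . pi = 0
  [1/4, -7/8, 1/8, 1/4] . pi = 0
  [3/8, 3/8, -5/8, 1/8] . pi = 0
  [1, 1, 1, 1] . pi = 1

Solving yields:
  pi_A = 55/234
  pi_B = 22/117
  pi_C = 4/13
  pi_D = 7/26

Verification (pi * P):
  55/234*1/4 + 22/117*3/8 + 4/13*1/8 + 7/26*1/4 = 55/234 = pi_A  (ok)
  55/234*1/4 + 22/117*1/8 + 4/13*1/8 + 7/26*1/4 = 22/117 = pi_B  (ok)
  55/234*3/8 + 22/117*3/8 + 4/13*3/8 + 7/26*1/8 = 4/13 = pi_C  (ok)
  55/234*1/8 + 22/117*1/8 + 4/13*3/8 + 7/26*3/8 = 7/26 = pi_D  (ok)

Answer: 55/234 22/117 4/13 7/26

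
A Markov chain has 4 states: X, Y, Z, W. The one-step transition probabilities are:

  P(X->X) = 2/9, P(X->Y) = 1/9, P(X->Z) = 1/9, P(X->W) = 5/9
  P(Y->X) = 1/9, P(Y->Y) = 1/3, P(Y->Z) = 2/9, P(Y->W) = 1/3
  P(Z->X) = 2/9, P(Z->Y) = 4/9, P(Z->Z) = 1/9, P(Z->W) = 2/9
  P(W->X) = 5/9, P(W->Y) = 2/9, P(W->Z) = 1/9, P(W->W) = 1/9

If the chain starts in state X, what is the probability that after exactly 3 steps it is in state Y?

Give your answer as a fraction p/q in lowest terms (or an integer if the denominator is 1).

Answer: 169/729

Derivation:
Computing P^3 by repeated multiplication:
P^1 =
  X: [2/9, 1/9, 1/9, 5/9]
  Y: [1/9, 1/3, 2/9, 1/3]
  Z: [2/9, 4/9, 1/9, 2/9]
  W: [5/9, 2/9, 1/9, 1/9]
P^2 =
  X: [32/81, 19/81, 10/81, 20/81]
  Y: [8/27, 8/27, 4/27, 7/27]
  Z: [20/81, 22/81, 13/81, 26/81]
  W: [19/81, 17/81, 11/81, 34/81]
P^3 =
  X: [203/729, 169/729, 100/729, 257/729]
  Y: [67/243, 62/243, 35/243, 79/243]
  Z: [218/729, 190/729, 103/729, 218/729]
  W: [247/729, 182/729, 98/729, 202/729]

(P^3)[X -> Y] = 169/729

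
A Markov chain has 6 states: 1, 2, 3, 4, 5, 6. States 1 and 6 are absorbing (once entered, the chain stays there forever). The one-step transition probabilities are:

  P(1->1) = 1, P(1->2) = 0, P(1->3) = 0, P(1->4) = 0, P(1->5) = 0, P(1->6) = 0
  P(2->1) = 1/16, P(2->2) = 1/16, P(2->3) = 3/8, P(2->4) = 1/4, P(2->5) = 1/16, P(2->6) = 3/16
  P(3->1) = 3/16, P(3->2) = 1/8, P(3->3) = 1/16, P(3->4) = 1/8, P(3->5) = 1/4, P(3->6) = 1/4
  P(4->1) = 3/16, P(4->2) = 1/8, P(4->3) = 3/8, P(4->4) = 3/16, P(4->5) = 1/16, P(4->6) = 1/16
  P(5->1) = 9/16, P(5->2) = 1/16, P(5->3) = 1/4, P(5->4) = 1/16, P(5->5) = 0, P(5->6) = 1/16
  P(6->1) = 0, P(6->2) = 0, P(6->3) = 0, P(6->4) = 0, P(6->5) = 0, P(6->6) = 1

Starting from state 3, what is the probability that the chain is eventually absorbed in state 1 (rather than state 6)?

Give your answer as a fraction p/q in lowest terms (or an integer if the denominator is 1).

Answer: 3135/5627

Derivation:
Let a_i = P(absorbed in 1 | start in state i).
Boundary conditions: a_1 = 1, a_6 = 0.
For each transient state i, a_i = sum_j P(i->j) * a_j:
  a_2 = 1/16*a_1 + 1/16*a_2 + 3/8*a_3 + 1/4*a_4 + 1/16*a_5 + 3/16*a_6
  a_3 = 3/16*a_1 + 1/8*a_2 + 1/16*a_3 + 1/8*a_4 + 1/4*a_5 + 1/4*a_6
  a_4 = 3/16*a_1 + 1/8*a_2 + 3/8*a_3 + 3/16*a_4 + 1/16*a_5 + 1/16*a_6
  a_5 = 9/16*a_1 + 1/16*a_2 + 1/4*a_3 + 1/16*a_4 + 0*a_5 + 1/16*a_6

Substituting a_1 = 1 and a_6 = 0, rearrange to (I - Q) a = r where r[i] = P(i -> 1):
  [15/16, -3/8, -1/4, -1/16] . (a_2, a_3, a_4, a_5) = 1/16
  [-1/8, 15/16, -1/8, -1/4] . (a_2, a_3, a_4, a_5) = 3/16
  [-1/8, -3/8, 13/16, -1/16] . (a_2, a_3, a_4, a_5) = 3/16
  [-1/16, -1/4, -1/16, 1] . (a_2, a_3, a_4, a_5) = 9/16

Solving yields:
  a_2 = 5715/11254
  a_3 = 3135/5627
  a_4 = 7039/11254
  a_5 = 8695/11254

Starting state is 3, so the absorption probability is a_3 = 3135/5627.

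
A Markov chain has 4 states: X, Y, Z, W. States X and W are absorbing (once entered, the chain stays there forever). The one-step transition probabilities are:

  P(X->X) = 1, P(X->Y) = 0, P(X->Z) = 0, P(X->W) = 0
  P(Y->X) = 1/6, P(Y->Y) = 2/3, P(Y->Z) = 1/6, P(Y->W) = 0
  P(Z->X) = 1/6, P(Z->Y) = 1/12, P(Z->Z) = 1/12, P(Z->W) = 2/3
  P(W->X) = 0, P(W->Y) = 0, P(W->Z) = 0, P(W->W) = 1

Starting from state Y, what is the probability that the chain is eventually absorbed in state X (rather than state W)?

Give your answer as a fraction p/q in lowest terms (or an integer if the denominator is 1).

Let a_i = P(absorbed in X | start in state i).
Boundary conditions: a_X = 1, a_W = 0.
For each transient state i, a_i = sum_j P(i->j) * a_j:
  a_Y = 1/6*a_X + 2/3*a_Y + 1/6*a_Z + 0*a_W
  a_Z = 1/6*a_X + 1/12*a_Y + 1/12*a_Z + 2/3*a_W

Substituting a_X = 1 and a_W = 0, rearrange to (I - Q) a = r where r[i] = P(i -> X):
  [1/3, -1/6] . (a_Y, a_Z) = 1/6
  [-1/12, 11/12] . (a_Y, a_Z) = 1/6

Solving yields:
  a_Y = 13/21
  a_Z = 5/21

Starting state is Y, so the absorption probability is a_Y = 13/21.

Answer: 13/21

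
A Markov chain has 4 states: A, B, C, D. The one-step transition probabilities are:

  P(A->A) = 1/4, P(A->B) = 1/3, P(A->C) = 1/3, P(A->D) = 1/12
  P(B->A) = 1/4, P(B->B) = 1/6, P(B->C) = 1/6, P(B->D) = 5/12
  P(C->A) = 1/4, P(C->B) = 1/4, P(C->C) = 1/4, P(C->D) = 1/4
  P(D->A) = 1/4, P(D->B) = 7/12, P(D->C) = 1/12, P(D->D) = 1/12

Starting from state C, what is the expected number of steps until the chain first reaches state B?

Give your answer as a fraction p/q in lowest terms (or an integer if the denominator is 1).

Let h_i = expected steps to first reach B from state i.
Boundary: h_B = 0.
First-step equations for the other states:
  h_A = 1 + 1/4*h_A + 1/3*h_B + 1/3*h_C + 1/12*h_D
  h_C = 1 + 1/4*h_A + 1/4*h_B + 1/4*h_C + 1/4*h_D
  h_D = 1 + 1/4*h_A + 7/12*h_B + 1/12*h_C + 1/12*h_D

Substituting h_B = 0 and rearranging gives the linear system (I - Q) h = 1:
  [3/4, -1/3, -1/12] . (h_A, h_C, h_D) = 1
  [-1/4, 3/4, -1/4] . (h_A, h_C, h_D) = 1
  [-1/4, -1/12, 11/12] . (h_A, h_C, h_D) = 1

Solving yields:
  h_A = 108/37
  h_C = 112/37
  h_D = 80/37

Starting state is C, so the expected hitting time is h_C = 112/37.

Answer: 112/37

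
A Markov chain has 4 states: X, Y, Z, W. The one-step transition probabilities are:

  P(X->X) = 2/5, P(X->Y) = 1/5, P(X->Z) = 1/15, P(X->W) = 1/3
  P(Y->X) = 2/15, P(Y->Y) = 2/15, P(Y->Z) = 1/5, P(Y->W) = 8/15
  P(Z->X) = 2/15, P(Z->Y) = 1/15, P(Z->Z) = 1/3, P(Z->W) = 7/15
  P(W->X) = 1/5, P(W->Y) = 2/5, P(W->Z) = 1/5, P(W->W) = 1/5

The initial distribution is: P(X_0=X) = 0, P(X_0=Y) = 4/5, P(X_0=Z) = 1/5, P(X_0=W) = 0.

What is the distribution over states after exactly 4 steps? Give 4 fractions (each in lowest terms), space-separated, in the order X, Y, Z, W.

Answer: 10826/50625 11803/50625 16789/84375 3319/9375

Derivation:
Propagating the distribution step by step (d_{t+1} = d_t * P):
d_0 = (X=0, Y=4/5, Z=1/5, W=0)
  d_1[X] = 0*2/5 + 4/5*2/15 + 1/5*2/15 + 0*1/5 = 2/15
  d_1[Y] = 0*1/5 + 4/5*2/15 + 1/5*1/15 + 0*2/5 = 3/25
  d_1[Z] = 0*1/15 + 4/5*1/5 + 1/5*1/3 + 0*1/5 = 17/75
  d_1[W] = 0*1/3 + 4/5*8/15 + 1/5*7/15 + 0*1/5 = 13/25
d_1 = (X=2/15, Y=3/25, Z=17/75, W=13/25)
  d_2[X] = 2/15*2/5 + 3/25*2/15 + 17/75*2/15 + 13/25*1/5 = 229/1125
  d_2[Y] = 2/15*1/5 + 3/25*2/15 + 17/75*1/15 + 13/25*2/5 = 299/1125
  d_2[Z] = 2/15*1/15 + 3/25*1/5 + 17/75*1/3 + 13/25*1/5 = 239/1125
  d_2[W] = 2/15*1/3 + 3/25*8/15 + 17/75*7/15 + 13/25*1/5 = 358/1125
d_2 = (X=229/1125, Y=299/1125, Z=239/1125, W=358/1125)
  d_3[X] = 229/1125*2/5 + 299/1125*2/15 + 239/1125*2/15 + 358/1125*1/5 = 3524/16875
  d_3[Y] = 229/1125*1/5 + 299/1125*2/15 + 239/1125*1/15 + 358/1125*2/5 = 136/625
  d_3[Z] = 229/1125*1/15 + 299/1125*1/5 + 239/1125*1/3 + 358/1125*1/5 = 679/3375
  d_3[W] = 229/1125*1/3 + 299/1125*8/15 + 239/1125*7/15 + 358/1125*1/5 = 6284/16875
d_3 = (X=3524/16875, Y=136/625, Z=679/3375, W=6284/16875)
  d_4[X] = 3524/16875*2/5 + 136/625*2/15 + 679/3375*2/15 + 6284/16875*1/5 = 10826/50625
  d_4[Y] = 3524/16875*1/5 + 136/625*2/15 + 679/3375*1/15 + 6284/16875*2/5 = 11803/50625
  d_4[Z] = 3524/16875*1/15 + 136/625*1/5 + 679/3375*1/3 + 6284/16875*1/5 = 16789/84375
  d_4[W] = 3524/16875*1/3 + 136/625*8/15 + 679/3375*7/15 + 6284/16875*1/5 = 3319/9375
d_4 = (X=10826/50625, Y=11803/50625, Z=16789/84375, W=3319/9375)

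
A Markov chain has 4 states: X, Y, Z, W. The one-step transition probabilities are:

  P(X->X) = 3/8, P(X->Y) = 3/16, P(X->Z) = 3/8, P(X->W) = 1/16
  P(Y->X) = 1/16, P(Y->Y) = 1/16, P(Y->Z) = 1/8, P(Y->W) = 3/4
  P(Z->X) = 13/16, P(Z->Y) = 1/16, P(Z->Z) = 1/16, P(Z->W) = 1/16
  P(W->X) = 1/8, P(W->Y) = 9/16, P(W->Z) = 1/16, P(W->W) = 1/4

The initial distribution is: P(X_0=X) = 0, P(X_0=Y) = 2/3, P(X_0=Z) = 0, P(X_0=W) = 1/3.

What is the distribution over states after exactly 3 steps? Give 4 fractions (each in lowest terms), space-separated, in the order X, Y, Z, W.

Propagating the distribution step by step (d_{t+1} = d_t * P):
d_0 = (X=0, Y=2/3, Z=0, W=1/3)
  d_1[X] = 0*3/8 + 2/3*1/16 + 0*13/16 + 1/3*1/8 = 1/12
  d_1[Y] = 0*3/16 + 2/3*1/16 + 0*1/16 + 1/3*9/16 = 11/48
  d_1[Z] = 0*3/8 + 2/3*1/8 + 0*1/16 + 1/3*1/16 = 5/48
  d_1[W] = 0*1/16 + 2/3*3/4 + 0*1/16 + 1/3*1/4 = 7/12
d_1 = (X=1/12, Y=11/48, Z=5/48, W=7/12)
  d_2[X] = 1/12*3/8 + 11/48*1/16 + 5/48*13/16 + 7/12*1/8 = 13/64
  d_2[Y] = 1/12*3/16 + 11/48*1/16 + 5/48*1/16 + 7/12*9/16 = 35/96
  d_2[Z] = 1/12*3/8 + 11/48*1/8 + 5/48*1/16 + 7/12*1/16 = 79/768
  d_2[W] = 1/12*1/16 + 11/48*3/4 + 5/48*1/16 + 7/12*1/4 = 253/768
d_2 = (X=13/64, Y=35/96, Z=79/768, W=253/768)
  d_3[X] = 13/64*3/8 + 35/96*1/16 + 79/768*13/16 + 253/768*1/8 = 2749/12288
  d_3[Y] = 13/64*3/16 + 35/96*1/16 + 79/768*1/16 + 253/768*9/16 = 97/384
  d_3[Z] = 13/64*3/8 + 35/96*1/8 + 79/768*1/16 + 253/768*1/16 = 457/3072
  d_3[W] = 13/64*1/16 + 35/96*3/4 + 79/768*1/16 + 253/768*1/4 = 4607/12288
d_3 = (X=2749/12288, Y=97/384, Z=457/3072, W=4607/12288)

Answer: 2749/12288 97/384 457/3072 4607/12288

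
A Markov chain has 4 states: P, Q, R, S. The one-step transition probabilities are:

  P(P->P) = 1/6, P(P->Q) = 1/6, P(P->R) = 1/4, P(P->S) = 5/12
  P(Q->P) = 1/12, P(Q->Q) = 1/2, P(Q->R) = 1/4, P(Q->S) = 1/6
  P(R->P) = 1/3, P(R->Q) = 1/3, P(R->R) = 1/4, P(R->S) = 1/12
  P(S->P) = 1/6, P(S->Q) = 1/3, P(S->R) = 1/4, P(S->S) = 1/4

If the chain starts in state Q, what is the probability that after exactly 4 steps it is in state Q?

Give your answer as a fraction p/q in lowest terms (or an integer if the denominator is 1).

Answer: 211/576

Derivation:
Computing P^4 by repeated multiplication:
P^1 =
  P: [1/6, 1/6, 1/4, 5/12]
  Q: [1/12, 1/2, 1/4, 1/6]
  R: [1/3, 1/3, 1/4, 1/12]
  S: [1/6, 1/3, 1/4, 1/4]
P^2 =
  P: [7/36, 1/3, 1/4, 2/9]
  Q: [1/6, 29/72, 1/4, 13/72]
  R: [13/72, 1/3, 1/4, 17/72]
  S: [13/72, 13/36, 1/4, 5/24]
P^3 =
  P: [13/72, 77/216, 1/4, 23/108]
  Q: [151/864, 161/432, 1/4, 175/864]
  R: [13/72, 155/432, 1/4, 91/432]
  S: [77/432, 157/432, 1/4, 5/24]
P^4 =
  P: [463/2592, 235/648, 1/4, 541/2592]
  Q: [919/5184, 211/576, 1/4, 535/2592]
  R: [925/5184, 941/2592, 1/4, 1081/5184]
  S: [923/5184, 59/162, 1/4, 359/1728]

(P^4)[Q -> Q] = 211/576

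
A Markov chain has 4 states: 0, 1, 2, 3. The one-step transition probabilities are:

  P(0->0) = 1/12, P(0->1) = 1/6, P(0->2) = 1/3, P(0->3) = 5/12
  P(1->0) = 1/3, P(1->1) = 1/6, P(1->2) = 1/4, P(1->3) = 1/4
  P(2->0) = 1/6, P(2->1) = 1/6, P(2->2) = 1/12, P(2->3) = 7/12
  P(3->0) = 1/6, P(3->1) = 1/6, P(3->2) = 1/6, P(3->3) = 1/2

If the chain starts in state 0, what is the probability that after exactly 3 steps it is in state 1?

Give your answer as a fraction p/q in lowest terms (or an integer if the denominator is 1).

Answer: 1/6

Derivation:
Computing P^3 by repeated multiplication:
P^1 =
  0: [1/12, 1/6, 1/3, 5/12]
  1: [1/3, 1/6, 1/4, 1/4]
  2: [1/6, 1/6, 1/12, 7/12]
  3: [1/6, 1/6, 1/6, 1/2]
P^2 =
  0: [3/16, 1/6, 1/6, 23/48]
  1: [1/6, 1/6, 31/144, 65/144]
  2: [13/72, 1/6, 29/144, 65/144]
  3: [13/72, 1/6, 7/36, 11/24]
P^3 =
  0: [103/576, 1/6, 19/96, 263/576]
  1: [13/72, 1/6, 329/1728, 799/1728]
  2: [155/864, 1/6, 335/1728, 265/576]
  3: [155/864, 1/6, 7/36, 397/864]

(P^3)[0 -> 1] = 1/6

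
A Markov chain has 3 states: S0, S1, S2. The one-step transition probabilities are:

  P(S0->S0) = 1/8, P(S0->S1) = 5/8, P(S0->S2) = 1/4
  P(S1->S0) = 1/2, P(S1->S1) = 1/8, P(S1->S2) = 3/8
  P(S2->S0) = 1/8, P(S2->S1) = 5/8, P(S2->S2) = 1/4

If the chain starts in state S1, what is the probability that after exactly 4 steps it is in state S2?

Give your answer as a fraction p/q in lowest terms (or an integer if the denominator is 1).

Computing P^4 by repeated multiplication:
P^1 =
  S0: [1/8, 5/8, 1/4]
  S1: [1/2, 1/8, 3/8]
  S2: [1/8, 5/8, 1/4]
P^2 =
  S0: [23/64, 5/16, 21/64]
  S1: [11/64, 9/16, 17/64]
  S2: [23/64, 5/16, 21/64]
P^3 =
  S0: [31/128, 15/32, 37/128]
  S1: [43/128, 11/32, 41/128]
  S2: [31/128, 15/32, 37/128]
P^4 =
  S0: [77/256, 25/64, 79/256]
  S1: [65/256, 29/64, 75/256]
  S2: [77/256, 25/64, 79/256]

(P^4)[S1 -> S2] = 75/256

Answer: 75/256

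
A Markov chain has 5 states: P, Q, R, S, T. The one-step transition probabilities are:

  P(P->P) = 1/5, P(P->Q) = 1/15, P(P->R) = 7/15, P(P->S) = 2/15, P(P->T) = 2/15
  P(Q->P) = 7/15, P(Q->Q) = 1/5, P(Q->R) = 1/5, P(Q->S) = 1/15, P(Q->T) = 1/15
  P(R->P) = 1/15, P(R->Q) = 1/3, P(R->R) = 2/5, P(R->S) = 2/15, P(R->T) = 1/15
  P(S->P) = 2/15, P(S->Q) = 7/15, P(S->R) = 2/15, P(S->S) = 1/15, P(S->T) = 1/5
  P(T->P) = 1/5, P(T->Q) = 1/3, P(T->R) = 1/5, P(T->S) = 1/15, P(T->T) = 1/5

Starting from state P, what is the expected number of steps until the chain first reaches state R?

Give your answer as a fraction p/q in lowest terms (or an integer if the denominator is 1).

Answer: 15355/5368

Derivation:
Let h_i = expected steps to first reach R from state i.
Boundary: h_R = 0.
First-step equations for the other states:
  h_P = 1 + 1/5*h_P + 1/15*h_Q + 7/15*h_R + 2/15*h_S + 2/15*h_T
  h_Q = 1 + 7/15*h_P + 1/5*h_Q + 1/5*h_R + 1/15*h_S + 1/15*h_T
  h_S = 1 + 2/15*h_P + 7/15*h_Q + 2/15*h_R + 1/15*h_S + 1/5*h_T
  h_T = 1 + 1/5*h_P + 1/3*h_Q + 1/5*h_R + 1/15*h_S + 1/5*h_T

Substituting h_R = 0 and rearranging gives the linear system (I - Q) h = 1:
  [4/5, -1/15, -2/15, -2/15] . (h_P, h_Q, h_S, h_T) = 1
  [-7/15, 4/5, -1/15, -1/15] . (h_P, h_Q, h_S, h_T) = 1
  [-2/15, -7/15, 14/15, -1/5] . (h_P, h_Q, h_S, h_T) = 1
  [-1/5, -1/3, -1/15, 4/5] . (h_P, h_Q, h_S, h_T) = 1

Solving yields:
  h_P = 15355/5368
  h_Q = 9595/2684
  h_S = 21905/5368
  h_T = 10185/2684

Starting state is P, so the expected hitting time is h_P = 15355/5368.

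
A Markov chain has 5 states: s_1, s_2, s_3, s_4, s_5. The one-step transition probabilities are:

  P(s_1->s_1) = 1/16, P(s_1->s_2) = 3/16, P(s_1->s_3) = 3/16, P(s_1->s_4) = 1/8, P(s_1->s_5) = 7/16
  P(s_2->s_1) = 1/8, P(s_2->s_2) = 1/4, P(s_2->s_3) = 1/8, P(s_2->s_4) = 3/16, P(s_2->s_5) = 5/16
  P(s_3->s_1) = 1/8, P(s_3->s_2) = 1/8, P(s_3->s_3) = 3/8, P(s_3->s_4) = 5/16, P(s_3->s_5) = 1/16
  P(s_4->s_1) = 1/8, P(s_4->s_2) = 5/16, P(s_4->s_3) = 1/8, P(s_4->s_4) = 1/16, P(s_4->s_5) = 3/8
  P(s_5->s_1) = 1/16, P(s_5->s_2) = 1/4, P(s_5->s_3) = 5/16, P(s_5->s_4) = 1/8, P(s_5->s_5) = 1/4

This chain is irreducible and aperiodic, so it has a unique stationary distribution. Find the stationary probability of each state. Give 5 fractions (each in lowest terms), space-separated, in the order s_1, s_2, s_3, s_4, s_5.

Answer: 13/127 57/254 61/254 22/127 33/127

Derivation:
The stationary distribution satisfies pi = pi * P, i.e.:
  pi_s_1 = 1/16*pi_s_1 + 1/8*pi_s_2 + 1/8*pi_s_3 + 1/8*pi_s_4 + 1/16*pi_s_5
  pi_s_2 = 3/16*pi_s_1 + 1/4*pi_s_2 + 1/8*pi_s_3 + 5/16*pi_s_4 + 1/4*pi_s_5
  pi_s_3 = 3/16*pi_s_1 + 1/8*pi_s_2 + 3/8*pi_s_3 + 1/8*pi_s_4 + 5/16*pi_s_5
  pi_s_4 = 1/8*pi_s_1 + 3/16*pi_s_2 + 5/16*pi_s_3 + 1/16*pi_s_4 + 1/8*pi_s_5
  pi_s_5 = 7/16*pi_s_1 + 5/16*pi_s_2 + 1/16*pi_s_3 + 3/8*pi_s_4 + 1/4*pi_s_5
with normalization: pi_s_1 + pi_s_2 + pi_s_3 + pi_s_4 + pi_s_5 = 1.

Using the first 4 balance equations plus normalization, the linear system A*pi = b is:
  [-15/16, 1/8, 1/8, 1/8, 1/16] . pi = 0
  [3/16, -3/4, 1/8, 5/16, 1/4] . pi = 0
  [3/16, 1/8, -5/8, 1/8, 5/16] . pi = 0
  [1/8, 3/16, 5/16, -15/16, 1/8] . pi = 0
  [1, 1, 1, 1, 1] . pi = 1

Solving yields:
  pi_s_1 = 13/127
  pi_s_2 = 57/254
  pi_s_3 = 61/254
  pi_s_4 = 22/127
  pi_s_5 = 33/127

Verification (pi * P):
  13/127*1/16 + 57/254*1/8 + 61/254*1/8 + 22/127*1/8 + 33/127*1/16 = 13/127 = pi_s_1  (ok)
  13/127*3/16 + 57/254*1/4 + 61/254*1/8 + 22/127*5/16 + 33/127*1/4 = 57/254 = pi_s_2  (ok)
  13/127*3/16 + 57/254*1/8 + 61/254*3/8 + 22/127*1/8 + 33/127*5/16 = 61/254 = pi_s_3  (ok)
  13/127*1/8 + 57/254*3/16 + 61/254*5/16 + 22/127*1/16 + 33/127*1/8 = 22/127 = pi_s_4  (ok)
  13/127*7/16 + 57/254*5/16 + 61/254*1/16 + 22/127*3/8 + 33/127*1/4 = 33/127 = pi_s_5  (ok)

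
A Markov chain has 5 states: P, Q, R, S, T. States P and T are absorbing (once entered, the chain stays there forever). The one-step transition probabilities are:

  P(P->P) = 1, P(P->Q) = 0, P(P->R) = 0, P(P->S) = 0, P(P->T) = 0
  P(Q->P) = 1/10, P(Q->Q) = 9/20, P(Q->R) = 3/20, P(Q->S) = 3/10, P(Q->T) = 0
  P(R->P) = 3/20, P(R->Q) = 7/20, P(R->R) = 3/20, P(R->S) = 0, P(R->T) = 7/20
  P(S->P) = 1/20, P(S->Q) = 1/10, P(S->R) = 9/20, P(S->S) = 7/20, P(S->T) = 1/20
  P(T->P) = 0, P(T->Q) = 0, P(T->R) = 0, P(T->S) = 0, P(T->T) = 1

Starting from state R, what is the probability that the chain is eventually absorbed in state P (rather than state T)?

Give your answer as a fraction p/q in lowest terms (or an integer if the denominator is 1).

Answer: 617/1576

Derivation:
Let a_i = P(absorbed in P | start in state i).
Boundary conditions: a_P = 1, a_T = 0.
For each transient state i, a_i = sum_j P(i->j) * a_j:
  a_Q = 1/10*a_P + 9/20*a_Q + 3/20*a_R + 3/10*a_S + 0*a_T
  a_R = 3/20*a_P + 7/20*a_Q + 3/20*a_R + 0*a_S + 7/20*a_T
  a_S = 1/20*a_P + 1/10*a_Q + 9/20*a_R + 7/20*a_S + 1/20*a_T

Substituting a_P = 1 and a_T = 0, rearrange to (I - Q) a = r where r[i] = P(i -> P):
  [11/20, -3/20, -3/10] . (a_Q, a_R, a_S) = 1/10
  [-7/20, 17/20, 0] . (a_Q, a_R, a_S) = 3/20
  [-1/10, -9/20, 13/20] . (a_Q, a_R, a_S) = 1/20

Solving yields:
  a_Q = 823/1576
  a_R = 617/1576
  a_S = 675/1576

Starting state is R, so the absorption probability is a_R = 617/1576.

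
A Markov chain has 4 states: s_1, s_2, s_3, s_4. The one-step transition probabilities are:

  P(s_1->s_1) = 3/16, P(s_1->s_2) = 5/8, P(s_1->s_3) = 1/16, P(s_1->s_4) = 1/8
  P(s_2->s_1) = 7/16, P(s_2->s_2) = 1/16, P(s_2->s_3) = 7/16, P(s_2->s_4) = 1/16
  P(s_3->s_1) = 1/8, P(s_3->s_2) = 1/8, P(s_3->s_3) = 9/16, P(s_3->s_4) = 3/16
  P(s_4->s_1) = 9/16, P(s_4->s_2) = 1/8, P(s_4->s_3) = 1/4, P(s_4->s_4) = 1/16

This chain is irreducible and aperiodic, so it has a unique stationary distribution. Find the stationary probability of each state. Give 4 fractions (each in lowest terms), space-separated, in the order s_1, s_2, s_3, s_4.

Answer: 1121/4101 1010/4101 487/1367 509/4101

Derivation:
The stationary distribution satisfies pi = pi * P, i.e.:
  pi_s_1 = 3/16*pi_s_1 + 7/16*pi_s_2 + 1/8*pi_s_3 + 9/16*pi_s_4
  pi_s_2 = 5/8*pi_s_1 + 1/16*pi_s_2 + 1/8*pi_s_3 + 1/8*pi_s_4
  pi_s_3 = 1/16*pi_s_1 + 7/16*pi_s_2 + 9/16*pi_s_3 + 1/4*pi_s_4
  pi_s_4 = 1/8*pi_s_1 + 1/16*pi_s_2 + 3/16*pi_s_3 + 1/16*pi_s_4
with normalization: pi_s_1 + pi_s_2 + pi_s_3 + pi_s_4 = 1.

Using the first 3 balance equations plus normalization, the linear system A*pi = b is:
  [-13/16, 7/16, 1/8, 9/16] . pi = 0
  [5/8, -15/16, 1/8, 1/8] . pi = 0
  [1/16, 7/16, -7/16, 1/4] . pi = 0
  [1, 1, 1, 1] . pi = 1

Solving yields:
  pi_s_1 = 1121/4101
  pi_s_2 = 1010/4101
  pi_s_3 = 487/1367
  pi_s_4 = 509/4101

Verification (pi * P):
  1121/4101*3/16 + 1010/4101*7/16 + 487/1367*1/8 + 509/4101*9/16 = 1121/4101 = pi_s_1  (ok)
  1121/4101*5/8 + 1010/4101*1/16 + 487/1367*1/8 + 509/4101*1/8 = 1010/4101 = pi_s_2  (ok)
  1121/4101*1/16 + 1010/4101*7/16 + 487/1367*9/16 + 509/4101*1/4 = 487/1367 = pi_s_3  (ok)
  1121/4101*1/8 + 1010/4101*1/16 + 487/1367*3/16 + 509/4101*1/16 = 509/4101 = pi_s_4  (ok)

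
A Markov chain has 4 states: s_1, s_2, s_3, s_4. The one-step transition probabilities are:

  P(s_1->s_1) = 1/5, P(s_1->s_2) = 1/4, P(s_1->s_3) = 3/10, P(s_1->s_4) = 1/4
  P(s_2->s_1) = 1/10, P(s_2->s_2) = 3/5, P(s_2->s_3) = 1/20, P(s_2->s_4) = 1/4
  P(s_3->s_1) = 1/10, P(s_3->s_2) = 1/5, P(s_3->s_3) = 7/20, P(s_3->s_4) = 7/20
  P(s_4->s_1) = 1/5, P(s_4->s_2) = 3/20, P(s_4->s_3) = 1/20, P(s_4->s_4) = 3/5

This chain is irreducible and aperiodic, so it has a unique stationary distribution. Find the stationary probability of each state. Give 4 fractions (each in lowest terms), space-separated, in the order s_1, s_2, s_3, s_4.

The stationary distribution satisfies pi = pi * P, i.e.:
  pi_s_1 = 1/5*pi_s_1 + 1/10*pi_s_2 + 1/10*pi_s_3 + 1/5*pi_s_4
  pi_s_2 = 1/4*pi_s_1 + 3/5*pi_s_2 + 1/5*pi_s_3 + 3/20*pi_s_4
  pi_s_3 = 3/10*pi_s_1 + 1/20*pi_s_2 + 7/20*pi_s_3 + 1/20*pi_s_4
  pi_s_4 = 1/4*pi_s_1 + 1/4*pi_s_2 + 7/20*pi_s_3 + 3/5*pi_s_4
with normalization: pi_s_1 + pi_s_2 + pi_s_3 + pi_s_4 = 1.

Using the first 3 balance equations plus normalization, the linear system A*pi = b is:
  [-4/5, 1/10, 1/10, 1/5] . pi = 0
  [1/4, -2/5, 1/5, 3/20] . pi = 0
  [3/10, 1/20, -13/20, 1/20] . pi = 0
  [1, 1, 1, 1] . pi = 1

Solving yields:
  pi_s_1 = 127/814
  pi_s_2 = 509/1628
  pi_s_3 = 207/1628
  pi_s_4 = 329/814

Verification (pi * P):
  127/814*1/5 + 509/1628*1/10 + 207/1628*1/10 + 329/814*1/5 = 127/814 = pi_s_1  (ok)
  127/814*1/4 + 509/1628*3/5 + 207/1628*1/5 + 329/814*3/20 = 509/1628 = pi_s_2  (ok)
  127/814*3/10 + 509/1628*1/20 + 207/1628*7/20 + 329/814*1/20 = 207/1628 = pi_s_3  (ok)
  127/814*1/4 + 509/1628*1/4 + 207/1628*7/20 + 329/814*3/5 = 329/814 = pi_s_4  (ok)

Answer: 127/814 509/1628 207/1628 329/814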